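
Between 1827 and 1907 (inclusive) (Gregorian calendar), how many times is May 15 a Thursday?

Track May 15's weekday year by year (advancing +1, or +2 across a Feb 29):
  1827: Tue  1828: Thu (+2) ✓  1829: Fri (+1)  1830: Sat (+1)  1831: Sun (+1)
  1832: Tue (+2)  1833: Wed (+1)  1834: Thu (+1) ✓  1835: Fri (+1)  1836: Sun (+2)
  1837: Mon (+1)  1838: Tue (+1)  1839: Wed (+1)  1840: Fri (+2)  … (53 more years) …
  1894: Tue (+1)  1895: Wed (+1)  1896: Fri (+2)  1897: Sat (+1)  1898: Sun (+1)
  1899: Mon (+1)  1900: Tue (+1)  1901: Wed (+1)  1902: Thu (+1) ✓  1903: Fri (+1)
  1904: Sun (+2)  1905: Mon (+1)  1906: Tue (+1)  1907: Wed (+1)
Thursday years: 1828, 1834, 1845, 1851, 1856, 1862, 1873, 1879, 1884, 1890, 1902 — 11 in total.

11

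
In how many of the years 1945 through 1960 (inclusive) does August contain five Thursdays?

August has 31 days; it has five Thursdays when Thursday falls among the first (month-length − 28) days — i.e. when August 1 is one of Thursday/Wednesday/Tuesday.
August 1 by year: 1945:Wed✓ 1946:Thu✓ 1947:Fri 1948:Sun 1949:Mon 1950:Tue✓ 1951:Wed✓ 1952:Fri 1953:Sat 1954:Sun 1955:Mon 1956:Wed✓ 1957:Thu✓ 1958:Fri 1959:Sat 1960:Mon
Years with five Thursdays: 1945, 1946, 1950, 1951, 1956, 1957 → 6.

6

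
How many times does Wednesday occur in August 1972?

August 1972 has 31 days and begins on Tuesday.
The first Wednesday is August 2.
Wednesdays fall on 2, 9, 16, 23, 30 — that's 5.

5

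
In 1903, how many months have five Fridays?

A month of length L has five Fridays iff its first Friday is on day ≤ L−28 (so day 1–3 in a 31-day month, 1–2 in a 30-day month, day 1 in a leap February).
Checking each month of 1903: Jan starts Thu (31d) ✓; Feb starts Sun (28d); Mar starts Sun (31d); Apr starts Wed (30d); May starts Fri (31d) ✓; Jun starts Mon (30d); Jul starts Wed (31d) ✓; Aug starts Sat (31d); Sep starts Tue (30d); Oct starts Thu (31d) ✓; Nov starts Sun (30d); Dec starts Tue (31d).
Five-Friday months: January, May, July, October → 4.

4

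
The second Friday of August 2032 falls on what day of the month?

13

August 1, 2032 is a Sunday, so the first Friday is the 6th.
The second Friday is 6 + 7 = 13.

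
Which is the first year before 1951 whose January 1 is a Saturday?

1949

Jan 1 advances by 2 weekdays after a leap year and by 1 after a common year.
1951: Jan 1 is Monday.
1950: Sunday
1949: Saturday
1949 begins on a Saturday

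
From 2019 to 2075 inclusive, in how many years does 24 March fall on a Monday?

Track 24 March's weekday year by year (advancing +1, or +2 across a Feb 29):
  2019: Sun  2020: Tue (+2)  2021: Wed (+1)  2022: Thu (+1)  2023: Fri (+1)
  2024: Sun (+2)  2025: Mon (+1) ✓  2026: Tue (+1)  2027: Wed (+1)  2028: Fri (+2)
  2029: Sat (+1)  2030: Sun (+1)  2031: Mon (+1) ✓  2032: Wed (+2)  … (29 more years) …
  2062: Fri (+1)  2063: Sat (+1)  2064: Mon (+2) ✓  2065: Tue (+1)  2066: Wed (+1)
  2067: Thu (+1)  2068: Sat (+2)  2069: Sun (+1)  2070: Mon (+1) ✓  2071: Tue (+1)
  2072: Thu (+2)  2073: Fri (+1)  2074: Sat (+1)  2075: Sun (+1)
Monday years: 2025, 2031, 2036, 2042, 2053, 2059, 2064, 2070 — 8 in total.

8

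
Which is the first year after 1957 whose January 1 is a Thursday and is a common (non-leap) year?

1959

Jan 1 advances by 2 weekdays after a leap year and by 1 after a common year.
1957: Jan 1 is Tuesday.
1958: Wednesday
1959: Thursday
1959 begins on a Thursday and is a common year.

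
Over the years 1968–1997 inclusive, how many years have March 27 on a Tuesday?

Track March 27's weekday year by year (advancing +1, or +2 across a Feb 29):
  1968: Wed  1969: Thu (+1)  1970: Fri (+1)  1971: Sat (+1)  1972: Mon (+2)
  1973: Tue (+1) ✓  1974: Wed (+1)  1975: Thu (+1)  1976: Sat (+2)  1977: Sun (+1)
  1978: Mon (+1)  1979: Tue (+1) ✓  1980: Thu (+2)  1981: Fri (+1)  1982: Sat (+1)
  1983: Sun (+1)  1984: Tue (+2) ✓  1985: Wed (+1)  1986: Thu (+1)  1987: Fri (+1)
  1988: Sun (+2)  1989: Mon (+1)  1990: Tue (+1) ✓  1991: Wed (+1)  1992: Fri (+2)
  1993: Sat (+1)  1994: Sun (+1)  1995: Mon (+1)  1996: Wed (+2)  1997: Thu (+1)
Tuesday years: 1973, 1979, 1984, 1990 — 4 in total.

4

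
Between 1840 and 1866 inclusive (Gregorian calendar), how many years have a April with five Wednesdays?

April has 30 days; it has five Wednesdays when Wednesday falls among the first (month-length − 28) days — i.e. when April 1 is one of Wednesday/Tuesday.
April 1 by year: 1840:Wed✓ 1841:Thu 1842:Fri 1843:Sat 1844:Mon 1845:Tue✓ 1846:Wed✓ 1847:Thu 1848:Sat 1849:Sun 1850:Mon 1851:Tue✓ 1852:Thu 1853:Fri 1854:Sat 1855:Sun 1856:Tue✓ 1857:Wed✓ 1858:Thu 1859:Fri 1860:Sun 1861:Mon 1862:Tue✓ 1863:Wed✓ 1864:Fri 1865:Sat 1866:Sun
Years with five Wednesdays: 1840, 1845, 1846, 1851, 1856, 1857, 1862, 1863 → 8.

8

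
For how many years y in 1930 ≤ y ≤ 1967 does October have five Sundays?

17

October has 31 days; it has five Sundays when Sunday falls among the first (month-length − 28) days — i.e. when October 1 is one of Sunday/Saturday/Friday.
October 1 by year: 1930:Wed 1931:Thu 1932:Sat✓ 1933:Sun✓ 1934:Mon 1935:Tue 1936:Thu 1937:Fri✓ 1938:Sat✓ 1939:Sun✓ 1940:Tue 1941:Wed 1942:Thu 1943:Fri✓ 1944:Sun✓ …(8 more)… 1953:Thu 1954:Fri✓ 1955:Sat✓ 1956:Mon 1957:Tue 1958:Wed 1959:Thu 1960:Sat✓ 1961:Sun✓ 1962:Mon 1963:Tue 1964:Thu 1965:Fri✓ 1966:Sat✓ 1967:Sun✓
Years with five Sundays: 1932, 1933, 1937, 1938, 1939, 1943, 1944, 1948, 1949, 1950, 1954, 1955, 1960, 1961, 1965, 1966, 1967 → 17.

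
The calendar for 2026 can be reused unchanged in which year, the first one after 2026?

Two years share a calendar iff Jan 1 falls on the same weekday and both are leap or both are common. 2026: Jan 1 is Thursday, common year.
2027: Jan 1 Friday, common
2028: Jan 1 Saturday, leap
2029: Jan 1 Monday, common
2030: Jan 1 Tuesday, common
2031: Jan 1 Wednesday, common
2032: Jan 1 Thursday, leap
2033: Jan 1 Saturday, common
2034: Jan 1 Sunday, common
2035: Jan 1 Monday, common
2036: Jan 1 Tuesday, leap
2037: Jan 1 Thursday, common
2037 matches on both conditions.

2037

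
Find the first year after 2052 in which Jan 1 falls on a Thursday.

2054

Jan 1 advances by 2 weekdays after a leap year and by 1 after a common year.
2052: Jan 1 is Monday (leap).
2053: Wednesday
2054: Thursday
2054 begins on a Thursday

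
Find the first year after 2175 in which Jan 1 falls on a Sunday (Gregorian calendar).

2186

Jan 1 advances by 2 weekdays after a leap year and by 1 after a common year.
2175: Jan 1 is Sunday.
2176: Monday (leap)
2177: Wednesday
2178: Thursday
2179: Friday
2180: Saturday (leap)
2181: Monday
2182: Tuesday
2183: Wednesday
2184: Thursday (leap)
2185: Saturday
2186: Sunday
2186 begins on a Sunday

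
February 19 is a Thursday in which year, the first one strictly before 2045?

2043

From one year to the next, a fixed date's weekday advances by 1, or by 2 when a Feb 29 lies between the two dates.
2045: February 19 is Sunday.
2044: Friday (−2)
2043: Thursday (−1)
February 19 falls on a Thursday in 2043.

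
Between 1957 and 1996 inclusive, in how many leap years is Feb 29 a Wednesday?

1

Leap years in 1957–1996: 10 of them.
Feb 29 weekday advances by 5 (mod 7) from one leap year to the next four years later (or differs when a century non-leap intervenes).
Leap-day weekdays: 1960:Mon 1964:Sat 1968:Thu 1972:Tue 1976:Sun 1980:Fri 1984:Wed✓ 1988:Mon 1992:Sat 1996:Thu
Wednesday: 1984 → 1.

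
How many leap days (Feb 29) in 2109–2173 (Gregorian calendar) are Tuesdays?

Leap years in 2109–2173: 16 of them.
Feb 29 weekday advances by 5 (mod 7) from one leap year to the next four years later (or differs when a century non-leap intervenes).
Leap-day weekdays: 2112:Mon 2116:Sat 2120:Thu 2124:Tue✓ 2128:Sun 2132:Fri 2136:Wed 2140:Mon 2144:Sat 2148:Thu 2152:Tue✓ 2156:Sun 2160:Fri 2164:Wed 2168:Mon 2172:Sat
Tuesday: 2124, 2152 → 2.

2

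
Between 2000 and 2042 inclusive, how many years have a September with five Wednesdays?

September has 30 days; it has five Wednesdays when Wednesday falls among the first (month-length − 28) days — i.e. when September 1 is one of Wednesday/Tuesday.
September 1 by year: 2000:Fri 2001:Sat 2002:Sun 2003:Mon 2004:Wed✓ 2005:Thu 2006:Fri 2007:Sat 2008:Mon 2009:Tue✓ 2010:Wed✓ 2011:Thu 2012:Sat 2013:Sun 2014:Mon …(13 more)… 2028:Fri 2029:Sat 2030:Sun 2031:Mon 2032:Wed✓ 2033:Thu 2034:Fri 2035:Sat 2036:Mon 2037:Tue✓ 2038:Wed✓ 2039:Thu 2040:Sat 2041:Sun 2042:Mon
Years with five Wednesdays: 2004, 2009, 2010, 2015, 2020, 2021, 2026, 2027, 2032, 2037, 2038 → 11.

11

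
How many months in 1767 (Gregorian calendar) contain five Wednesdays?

A month of length L has five Wednesdays iff its first Wednesday is on day ≤ L−28 (so day 1–3 in a 31-day month, 1–2 in a 30-day month, day 1 in a leap February).
Checking each month of 1767: Jan starts Thu (31d); Feb starts Sun (28d); Mar starts Sun (31d); Apr starts Wed (30d) ✓; May starts Fri (31d); Jun starts Mon (30d); Jul starts Wed (31d) ✓; Aug starts Sat (31d); Sep starts Tue (30d) ✓; Oct starts Thu (31d); Nov starts Sun (30d); Dec starts Tue (31d) ✓.
Five-Wednesday months: April, July, September, December → 4.

4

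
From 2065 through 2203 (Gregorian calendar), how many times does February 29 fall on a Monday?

Leap years in 2065–2203: 32 of them.
Feb 29 weekday advances by 5 (mod 7) from one leap year to the next four years later (or differs when a century non-leap intervenes).
Leap-day weekdays: 2068:Wed 2072:Mon✓ 2076:Sat 2080:Thu 2084:Tue 2088:Sun 2092:Fri 2096:Wed 2104:Fri 2108:Wed 2112:Mon✓ 2116:Sat 2120:Thu …(6 more)… 2148:Thu 2152:Tue 2156:Sun 2160:Fri 2164:Wed 2168:Mon✓ 2172:Sat 2176:Thu 2180:Tue 2184:Sun 2188:Fri 2192:Wed 2196:Mon✓
Monday: 2072, 2112, 2140, 2168, 2196 → 5.

5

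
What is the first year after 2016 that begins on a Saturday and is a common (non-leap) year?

Jan 1 advances by 2 weekdays after a leap year and by 1 after a common year.
2016: Jan 1 is Friday (leap).
2017: Sunday
2018: Monday
2019: Tuesday
2020: Wednesday (leap)
2021: Friday
2022: Saturday
2022 begins on a Saturday and is a common year.

2022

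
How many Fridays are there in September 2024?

September 2024 has 30 days and begins on Sunday.
The first Friday is September 6.
Fridays fall on 6, 13, 20, 27 — that's 4.

4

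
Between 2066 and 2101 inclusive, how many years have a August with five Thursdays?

August has 31 days; it has five Thursdays when Thursday falls among the first (month-length − 28) days — i.e. when August 1 is one of Thursday/Wednesday/Tuesday.
August 1 by year: 2066:Sun 2067:Mon 2068:Wed✓ 2069:Thu✓ 2070:Fri 2071:Sat 2072:Mon 2073:Tue✓ 2074:Wed✓ 2075:Thu✓ 2076:Sat 2077:Sun 2078:Mon 2079:Tue✓ 2080:Thu✓ …(6 more)… 2087:Fri 2088:Sun 2089:Mon 2090:Tue✓ 2091:Wed✓ 2092:Fri 2093:Sat 2094:Sun 2095:Mon 2096:Wed✓ 2097:Thu✓ 2098:Fri 2099:Sat 2100:Sun 2101:Mon
Years with five Thursdays: 2068, 2069, 2073, 2074, 2075, 2079, 2080, 2084, 2085, 2086, 2090, 2091, 2096, 2097 → 14.

14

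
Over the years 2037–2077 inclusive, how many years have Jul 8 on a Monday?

6

Track Jul 8's weekday year by year (advancing +1, or +2 across a Feb 29):
  2037: Wed  2038: Thu (+1)  2039: Fri (+1)  2040: Sun (+2)  2041: Mon (+1) ✓
  2042: Tue (+1)  2043: Wed (+1)  2044: Fri (+2)  2045: Sat (+1)  2046: Sun (+1)
  2047: Mon (+1) ✓  2048: Wed (+2)  2049: Thu (+1)  2050: Fri (+1)  … (13 more years) …
  2064: Tue (+2)  2065: Wed (+1)  2066: Thu (+1)  2067: Fri (+1)  2068: Sun (+2)
  2069: Mon (+1) ✓  2070: Tue (+1)  2071: Wed (+1)  2072: Fri (+2)  2073: Sat (+1)
  2074: Sun (+1)  2075: Mon (+1) ✓  2076: Wed (+2)  2077: Thu (+1)
Monday years: 2041, 2047, 2052, 2058, 2069, 2075 — 6 in total.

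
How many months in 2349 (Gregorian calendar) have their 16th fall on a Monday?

Check the 16th of each month of 2349: Jan 16: Sun, Feb 16: Wed, Mar 16: Wed, Apr 16: Sat, May 16: Mon, Jun 16: Thu, Jul 16: Sat, Aug 16: Tue, Sep 16: Fri, Oct 16: Sun, Nov 16: Wed, Dec 16: Fri.
Monday occurs in May — 1 month.

1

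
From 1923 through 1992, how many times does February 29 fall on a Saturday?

3

Leap years in 1923–1992: 18 of them.
Feb 29 weekday advances by 5 (mod 7) from one leap year to the next four years later (or differs when a century non-leap intervenes).
Leap-day weekdays: 1924:Fri 1928:Wed 1932:Mon 1936:Sat✓ 1940:Thu 1944:Tue 1948:Sun 1952:Fri 1956:Wed 1960:Mon 1964:Sat✓ 1968:Thu 1972:Tue 1976:Sun 1980:Fri 1984:Wed 1988:Mon 1992:Sat✓
Saturday: 1936, 1964, 1992 → 3.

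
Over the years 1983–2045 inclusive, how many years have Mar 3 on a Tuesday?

9

Track Mar 3's weekday year by year (advancing +1, or +2 across a Feb 29):
  1983: Thu  1984: Sat (+2)  1985: Sun (+1)  1986: Mon (+1)  1987: Tue (+1) ✓
  1988: Thu (+2)  1989: Fri (+1)  1990: Sat (+1)  1991: Sun (+1)  1992: Tue (+2) ✓
  1993: Wed (+1)  1994: Thu (+1)  1995: Fri (+1)  1996: Sun (+2)  … (35 more years) …
  2032: Wed (+2)  2033: Thu (+1)  2034: Fri (+1)  2035: Sat (+1)  2036: Mon (+2)
  2037: Tue (+1) ✓  2038: Wed (+1)  2039: Thu (+1)  2040: Sat (+2)  2041: Sun (+1)
  2042: Mon (+1)  2043: Tue (+1) ✓  2044: Thu (+2)  2045: Fri (+1)
Tuesday years: 1987, 1992, 1998, 2009, 2015, 2020, 2026, 2037, 2043 — 9 in total.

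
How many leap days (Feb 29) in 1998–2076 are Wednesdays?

3

Leap years in 1998–2076: 20 of them.
Feb 29 weekday advances by 5 (mod 7) from one leap year to the next four years later (or differs when a century non-leap intervenes).
Leap-day weekdays: 2000:Tue 2004:Sun 2008:Fri 2012:Wed✓ 2016:Mon 2020:Sat 2024:Thu 2028:Tue 2032:Sun 2036:Fri 2040:Wed✓ 2044:Mon 2048:Sat 2052:Thu 2056:Tue 2060:Sun 2064:Fri 2068:Wed✓ 2072:Mon 2076:Sat
Wednesday: 2012, 2040, 2068 → 3.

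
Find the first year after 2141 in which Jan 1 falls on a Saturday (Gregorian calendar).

2146

Jan 1 advances by 2 weekdays after a leap year and by 1 after a common year.
2141: Jan 1 is Sunday.
2142: Monday
2143: Tuesday
2144: Wednesday (leap)
2145: Friday
2146: Saturday
2146 begins on a Saturday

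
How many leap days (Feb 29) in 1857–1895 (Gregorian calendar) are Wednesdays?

2

Leap years in 1857–1895: 9 of them.
Feb 29 weekday advances by 5 (mod 7) from one leap year to the next four years later (or differs when a century non-leap intervenes).
Leap-day weekdays: 1860:Wed✓ 1864:Mon 1868:Sat 1872:Thu 1876:Tue 1880:Sun 1884:Fri 1888:Wed✓ 1892:Mon
Wednesday: 1860, 1888 → 2.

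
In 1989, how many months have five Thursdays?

4

A month of length L has five Thursdays iff its first Thursday is on day ≤ L−28 (so day 1–3 in a 31-day month, 1–2 in a 30-day month, day 1 in a leap February).
Checking each month of 1989: Jan starts Sun (31d); Feb starts Wed (28d); Mar starts Wed (31d) ✓; Apr starts Sat (30d); May starts Mon (31d); Jun starts Thu (30d) ✓; Jul starts Sat (31d); Aug starts Tue (31d) ✓; Sep starts Fri (30d); Oct starts Sun (31d); Nov starts Wed (30d) ✓; Dec starts Fri (31d).
Five-Thursday months: March, June, August, November → 4.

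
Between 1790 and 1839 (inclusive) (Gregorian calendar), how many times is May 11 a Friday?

8

Track May 11's weekday year by year (advancing +1, or +2 across a Feb 29):
  1790: Tue  1791: Wed (+1)  1792: Fri (+2) ✓  1793: Sat (+1)  1794: Sun (+1)
  1795: Mon (+1)  1796: Wed (+2)  1797: Thu (+1)  1798: Fri (+1) ✓  1799: Sat (+1)
  1800: Sun (+1)  1801: Mon (+1)  1802: Tue (+1)  1803: Wed (+1)  … (22 more years) …
  1826: Thu (+1)  1827: Fri (+1) ✓  1828: Sun (+2)  1829: Mon (+1)  1830: Tue (+1)
  1831: Wed (+1)  1832: Fri (+2) ✓  1833: Sat (+1)  1834: Sun (+1)  1835: Mon (+1)
  1836: Wed (+2)  1837: Thu (+1)  1838: Fri (+1) ✓  1839: Sat (+1)
Friday years: 1792, 1798, 1804, 1810, 1821, 1827, 1832, 1838 — 8 in total.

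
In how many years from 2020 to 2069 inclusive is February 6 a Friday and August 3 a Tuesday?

2

Check each year's weekday for February 6 and August 3:
  2020: Thu/Mon  2021: Sat/Tue  2022: Sun/Wed  2023: Mon/Thu  2024: Tue/Sat  2025: Thu/Sun  2026: Fri/Mon  2027: Sat/Tue  2028: Sun/Thu  2029: Tue/Fri  2030: Wed/Sat  2031: Thu/Sun  2032: Fri/Tue ✓  2033: Sun/Wed  …(22 more)…  2056: Sun/Thu  2057: Tue/Fri  2058: Wed/Sat  2059: Thu/Sun  2060: Fri/Tue ✓  2061: Sun/Wed  2062: Mon/Thu  2063: Tue/Fri  2064: Wed/Sun  2065: Fri/Mon  2066: Sat/Tue  2067: Sun/Wed  2068: Mon/Fri  2069: Wed/Sat
Both conditions hold in: 2032, 2060 — 2.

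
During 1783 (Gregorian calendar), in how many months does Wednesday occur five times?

A month of length L has five Wednesdays iff its first Wednesday is on day ≤ L−28 (so day 1–3 in a 31-day month, 1–2 in a 30-day month, day 1 in a leap February).
Checking each month of 1783: Jan starts Wed (31d) ✓; Feb starts Sat (28d); Mar starts Sat (31d); Apr starts Tue (30d) ✓; May starts Thu (31d); Jun starts Sun (30d); Jul starts Tue (31d) ✓; Aug starts Fri (31d); Sep starts Mon (30d); Oct starts Wed (31d) ✓; Nov starts Sat (30d); Dec starts Mon (31d) ✓.
Five-Wednesday months: January, April, July, October, December → 5.

5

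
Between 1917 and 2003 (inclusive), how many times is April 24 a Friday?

Track April 24's weekday year by year (advancing +1, or +2 across a Feb 29):
  1917: Tue  1918: Wed (+1)  1919: Thu (+1)  1920: Sat (+2)  1921: Sun (+1)
  1922: Mon (+1)  1923: Tue (+1)  1924: Thu (+2)  1925: Fri (+1) ✓  1926: Sat (+1)
  1927: Sun (+1)  1928: Tue (+2)  1929: Wed (+1)  1930: Thu (+1)  … (59 more years) …
  1990: Tue (+1)  1991: Wed (+1)  1992: Fri (+2) ✓  1993: Sat (+1)  1994: Sun (+1)
  1995: Mon (+1)  1996: Wed (+2)  1997: Thu (+1)  1998: Fri (+1) ✓  1999: Sat (+1)
  2000: Mon (+2)  2001: Tue (+1)  2002: Wed (+1)  2003: Thu (+1)
Friday years: 1925, 1931, 1936, 1942, 1953, 1959, 1964, 1970, 1981, 1987, 1992, 1998 — 12 in total.

12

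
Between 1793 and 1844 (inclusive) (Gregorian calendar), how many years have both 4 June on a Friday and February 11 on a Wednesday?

1

Check each year's weekday for 4 June and February 11:
  1793: Tue/Mon  1794: Wed/Tue  1795: Thu/Wed  1796: Sat/Thu  1797: Sun/Sat  1798: Mon/Sun  1799: Tue/Mon  1800: Wed/Tue  1801: Thu/Wed  1802: Fri/Thu  1803: Sat/Fri  1804: Mon/Sat  1805: Tue/Mon  1806: Wed/Tue  …(24 more)…  1831: Sat/Fri  1832: Mon/Sat  1833: Tue/Mon  1834: Wed/Tue  1835: Thu/Wed  1836: Sat/Thu  1837: Sun/Sat  1838: Mon/Sun  1839: Tue/Mon  1840: Thu/Tue  1841: Fri/Thu  1842: Sat/Fri  1843: Sun/Sat  1844: Tue/Sun
Both conditions hold in: 1824 — 1.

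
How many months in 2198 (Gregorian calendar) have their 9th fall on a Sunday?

2

Check the 9th of each month of 2198: Jan 9: Tue, Feb 9: Fri, Mar 9: Fri, Apr 9: Mon, May 9: Wed, Jun 9: Sat, Jul 9: Mon, Aug 9: Thu, Sep 9: Sun, Oct 9: Tue, Nov 9: Fri, Dec 9: Sun.
Sunday occurs in September, December — 2 months.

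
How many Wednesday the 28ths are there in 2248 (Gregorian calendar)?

Check the 28th of each month of 2248: Jan 28: Fri, Feb 28: Mon, Mar 28: Tue, Apr 28: Fri, May 28: Sun, Jun 28: Wed, Jul 28: Fri, Aug 28: Mon, Sep 28: Thu, Oct 28: Sat, Nov 28: Tue, Dec 28: Thu.
Wednesday occurs in June — 1 month.

1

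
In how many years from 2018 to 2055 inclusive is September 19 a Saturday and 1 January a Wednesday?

2

Check each year's weekday for September 19 and 1 January:
  2018: Wed/Mon  2019: Thu/Tue  2020: Sat/Wed ✓  2021: Sun/Fri  2022: Mon/Sat  2023: Tue/Sun  2024: Thu/Mon  2025: Fri/Wed  2026: Sat/Thu  2027: Sun/Fri  2028: Tue/Sat  2029: Wed/Mon  2030: Thu/Tue  2031: Fri/Wed  …(10 more)…  2042: Fri/Wed  2043: Sat/Thu  2044: Mon/Fri  2045: Tue/Sun  2046: Wed/Mon  2047: Thu/Tue  2048: Sat/Wed ✓  2049: Sun/Fri  2050: Mon/Sat  2051: Tue/Sun  2052: Thu/Mon  2053: Fri/Wed  2054: Sat/Thu  2055: Sun/Fri
Both conditions hold in: 2020, 2048 — 2.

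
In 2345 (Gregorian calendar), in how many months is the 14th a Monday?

Check the 14th of each month of 2345: Jan 14: Sun, Feb 14: Wed, Mar 14: Wed, Apr 14: Sat, May 14: Mon, Jun 14: Thu, Jul 14: Sat, Aug 14: Tue, Sep 14: Fri, Oct 14: Sun, Nov 14: Wed, Dec 14: Fri.
Monday occurs in May — 1 month.

1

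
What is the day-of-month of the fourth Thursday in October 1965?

28

October 1, 1965 is a Friday, so the first Thursday is the 7th.
The fourth Thursday is 7 + 21 = 28.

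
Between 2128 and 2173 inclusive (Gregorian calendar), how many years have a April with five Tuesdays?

April has 30 days; it has five Tuesdays when Tuesday falls among the first (month-length − 28) days — i.e. when April 1 is one of Tuesday/Monday.
April 1 by year: 2128:Thu 2129:Fri 2130:Sat 2131:Sun 2132:Tue✓ 2133:Wed 2134:Thu 2135:Fri 2136:Sun 2137:Mon✓ 2138:Tue✓ 2139:Wed 2140:Fri 2141:Sat 2142:Sun …(16 more)… 2159:Sun 2160:Tue✓ 2161:Wed 2162:Thu 2163:Fri 2164:Sun 2165:Mon✓ 2166:Tue✓ 2167:Wed 2168:Fri 2169:Sat 2170:Sun 2171:Mon✓ 2172:Wed 2173:Thu
Years with five Tuesdays: 2132, 2137, 2138, 2143, 2148, 2149, 2154, 2155, 2160, 2165, 2166, 2171 → 12.

12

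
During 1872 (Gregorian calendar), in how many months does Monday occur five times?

A month of length L has five Mondays iff its first Monday is on day ≤ L−28 (so day 1–3 in a 31-day month, 1–2 in a 30-day month, day 1 in a leap February).
Checking each month of 1872: Jan starts Mon (31d) ✓; Feb starts Thu (29d); Mar starts Fri (31d); Apr starts Mon (30d) ✓; May starts Wed (31d); Jun starts Sat (30d); Jul starts Mon (31d) ✓; Aug starts Thu (31d); Sep starts Sun (30d) ✓; Oct starts Tue (31d); Nov starts Fri (30d); Dec starts Sun (31d) ✓.
Five-Monday months: January, April, July, September, December → 5.

5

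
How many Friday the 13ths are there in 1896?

Check the 13th of each month of 1896: Jan 13: Mon, Feb 13: Thu, Mar 13: Fri, Apr 13: Mon, May 13: Wed, Jun 13: Sat, Jul 13: Mon, Aug 13: Thu, Sep 13: Sun, Oct 13: Tue, Nov 13: Fri, Dec 13: Sun.
Friday occurs in March, November — 2 months.

2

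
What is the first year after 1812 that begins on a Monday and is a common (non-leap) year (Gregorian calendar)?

Jan 1 advances by 2 weekdays after a leap year and by 1 after a common year.
1812: Jan 1 is Wednesday (leap).
1813: Friday
1814: Saturday
1815: Sunday
1816: Monday (leap)
1817: Wednesday
1818: Thursday
1819: Friday
1820: Saturday (leap)
1821: Monday
1821 begins on a Monday and is a common year.

1821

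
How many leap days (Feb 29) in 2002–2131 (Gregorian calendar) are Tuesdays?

Leap years in 2002–2131: 31 of them.
Feb 29 weekday advances by 5 (mod 7) from one leap year to the next four years later (or differs when a century non-leap intervenes).
Leap-day weekdays: 2004:Sun 2008:Fri 2012:Wed 2016:Mon 2020:Sat 2024:Thu 2028:Tue✓ 2032:Sun 2036:Fri 2040:Wed 2044:Mon 2048:Sat 2052:Thu …(5 more)… 2076:Sat 2080:Thu 2084:Tue✓ 2088:Sun 2092:Fri 2096:Wed 2104:Fri 2108:Wed 2112:Mon 2116:Sat 2120:Thu 2124:Tue✓ 2128:Sun
Tuesday: 2028, 2056, 2084, 2124 → 4.

4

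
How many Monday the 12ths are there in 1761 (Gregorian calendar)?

Check the 12th of each month of 1761: Jan 12: Mon, Feb 12: Thu, Mar 12: Thu, Apr 12: Sun, May 12: Tue, Jun 12: Fri, Jul 12: Sun, Aug 12: Wed, Sep 12: Sat, Oct 12: Mon, Nov 12: Thu, Dec 12: Sat.
Monday occurs in January, October — 2 months.

2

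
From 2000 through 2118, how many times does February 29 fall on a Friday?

Leap years in 2000–2118: 29 of them.
Feb 29 weekday advances by 5 (mod 7) from one leap year to the next four years later (or differs when a century non-leap intervenes).
Leap-day weekdays: 2000:Tue 2004:Sun 2008:Fri✓ 2012:Wed 2016:Mon 2020:Sat 2024:Thu 2028:Tue 2032:Sun 2036:Fri✓ 2040:Wed 2044:Mon 2048:Sat …(3 more)… 2064:Fri✓ 2068:Wed 2072:Mon 2076:Sat 2080:Thu 2084:Tue 2088:Sun 2092:Fri✓ 2096:Wed 2104:Fri✓ 2108:Wed 2112:Mon 2116:Sat
Friday: 2008, 2036, 2064, 2092, 2104 → 5.

5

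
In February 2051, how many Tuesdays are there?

4

February 2051 has 28 days and begins on Wednesday.
The first Tuesday is February 7.
Tuesdays fall on 7, 14, 21, 28 — that's 4.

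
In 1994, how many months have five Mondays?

A month of length L has five Mondays iff its first Monday is on day ≤ L−28 (so day 1–3 in a 31-day month, 1–2 in a 30-day month, day 1 in a leap February).
Checking each month of 1994: Jan starts Sat (31d) ✓; Feb starts Tue (28d); Mar starts Tue (31d); Apr starts Fri (30d); May starts Sun (31d) ✓; Jun starts Wed (30d); Jul starts Fri (31d); Aug starts Mon (31d) ✓; Sep starts Thu (30d); Oct starts Sat (31d) ✓; Nov starts Tue (30d); Dec starts Thu (31d).
Five-Monday months: January, May, August, October → 4.

4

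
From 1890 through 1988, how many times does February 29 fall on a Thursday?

3

Leap years in 1890–1988: 24 of them.
Feb 29 weekday advances by 5 (mod 7) from one leap year to the next four years later (or differs when a century non-leap intervenes).
Leap-day weekdays: 1892:Mon 1896:Sat 1904:Mon 1908:Sat 1912:Thu✓ 1916:Tue 1920:Sun 1924:Fri 1928:Wed 1932:Mon 1936:Sat 1940:Thu✓ 1944:Tue 1948:Sun 1952:Fri 1956:Wed 1960:Mon 1964:Sat 1968:Thu✓ 1972:Tue 1976:Sun 1980:Fri 1984:Wed 1988:Mon
Thursday: 1912, 1940, 1968 → 3.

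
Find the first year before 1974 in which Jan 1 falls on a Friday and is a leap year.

1960

Jan 1 advances by 2 weekdays after a leap year and by 1 after a common year.
1974: Jan 1 is Tuesday.
1973: Monday
1972: Saturday (leap)
1971: Friday
1970: Thursday
1969: Wednesday
1968: Monday (leap)
1967: Sunday
1966: Saturday
1965: Friday
1964: Wednesday (leap)
1963: Tuesday
1962: Monday
1961: Sunday
1960: Friday (leap)
1960 begins on a Friday and is a leap year.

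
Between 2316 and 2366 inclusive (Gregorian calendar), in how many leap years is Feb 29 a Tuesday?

2

Leap years in 2316–2366: 13 of them.
Feb 29 weekday advances by 5 (mod 7) from one leap year to the next four years later (or differs when a century non-leap intervenes).
Leap-day weekdays: 2316:Tue✓ 2320:Sun 2324:Fri 2328:Wed 2332:Mon 2336:Sat 2340:Thu 2344:Tue✓ 2348:Sun 2352:Fri 2356:Wed 2360:Mon 2364:Sat
Tuesday: 2316, 2344 → 2.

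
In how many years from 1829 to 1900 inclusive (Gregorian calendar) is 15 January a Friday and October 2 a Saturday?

Check each year's weekday for 15 January and October 2:
  1829: Thu/Fri  1830: Fri/Sat ✓  1831: Sat/Sun  1832: Sun/Tue  1833: Tue/Wed  1834: Wed/Thu  1835: Thu/Fri  1836: Fri/Sun  1837: Sun/Mon  1838: Mon/Tue  1839: Tue/Wed  1840: Wed/Fri  1841: Fri/Sat ✓  1842: Sat/Sun  …(44 more)…  1887: Sat/Sun  1888: Sun/Tue  1889: Tue/Wed  1890: Wed/Thu  1891: Thu/Fri  1892: Fri/Sun  1893: Sun/Mon  1894: Mon/Tue  1895: Tue/Wed  1896: Wed/Fri  1897: Fri/Sat ✓  1898: Sat/Sun  1899: Sun/Mon  1900: Mon/Tue
Both conditions hold in: 1830, 1841, 1847, 1858, 1869, 1875, 1886, 1897 — 8.

8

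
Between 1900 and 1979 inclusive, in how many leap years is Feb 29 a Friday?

Leap years in 1900–1979: 19 of them.
Feb 29 weekday advances by 5 (mod 7) from one leap year to the next four years later (or differs when a century non-leap intervenes).
Leap-day weekdays: 1904:Mon 1908:Sat 1912:Thu 1916:Tue 1920:Sun 1924:Fri✓ 1928:Wed 1932:Mon 1936:Sat 1940:Thu 1944:Tue 1948:Sun 1952:Fri✓ 1956:Wed 1960:Mon 1964:Sat 1968:Thu 1972:Tue 1976:Sun
Friday: 1924, 1952 → 2.

2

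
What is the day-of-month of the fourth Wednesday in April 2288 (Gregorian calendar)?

April 1, 2288 is a Sunday, so the first Wednesday is the 4th.
The fourth Wednesday is 4 + 21 = 25.

25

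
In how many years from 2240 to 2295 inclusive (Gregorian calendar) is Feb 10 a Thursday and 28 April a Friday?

Check each year's weekday for Feb 10 and 28 April:
  2240: Mon/Tue  2241: Wed/Wed  2242: Thu/Thu  2243: Fri/Fri  2244: Sat/Sun  2245: Mon/Mon  2246: Tue/Tue  2247: Wed/Wed  2248: Thu/Fri ✓  2249: Sat/Sat  2250: Sun/Sun  2251: Mon/Mon  2252: Tue/Wed  2253: Thu/Thu  …(28 more)…  2282: Fri/Fri  2283: Sat/Sat  2284: Sun/Mon  2285: Tue/Tue  2286: Wed/Wed  2287: Thu/Thu  2288: Fri/Sat  2289: Sun/Sun  2290: Mon/Mon  2291: Tue/Tue  2292: Wed/Thu  2293: Fri/Fri  2294: Sat/Sat  2295: Sun/Sun
Both conditions hold in: 2248, 2276 — 2.

2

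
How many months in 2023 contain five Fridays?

A month of length L has five Fridays iff its first Friday is on day ≤ L−28 (so day 1–3 in a 31-day month, 1–2 in a 30-day month, day 1 in a leap February).
Checking each month of 2023: Jan starts Sun (31d); Feb starts Wed (28d); Mar starts Wed (31d) ✓; Apr starts Sat (30d); May starts Mon (31d); Jun starts Thu (30d) ✓; Jul starts Sat (31d); Aug starts Tue (31d); Sep starts Fri (30d) ✓; Oct starts Sun (31d); Nov starts Wed (30d); Dec starts Fri (31d) ✓.
Five-Friday months: March, June, September, December → 4.

4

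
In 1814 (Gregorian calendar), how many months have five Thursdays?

4

A month of length L has five Thursdays iff its first Thursday is on day ≤ L−28 (so day 1–3 in a 31-day month, 1–2 in a 30-day month, day 1 in a leap February).
Checking each month of 1814: Jan starts Sat (31d); Feb starts Tue (28d); Mar starts Tue (31d) ✓; Apr starts Fri (30d); May starts Sun (31d); Jun starts Wed (30d) ✓; Jul starts Fri (31d); Aug starts Mon (31d); Sep starts Thu (30d) ✓; Oct starts Sat (31d); Nov starts Tue (30d); Dec starts Thu (31d) ✓.
Five-Thursday months: March, June, September, December → 4.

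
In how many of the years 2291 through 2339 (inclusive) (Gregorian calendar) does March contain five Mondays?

19

March has 31 days; it has five Mondays when Monday falls among the first (month-length − 28) days — i.e. when March 1 is one of Monday/Sunday/Saturday.
March 1 by year: 2291:Sun✓ 2292:Tue 2293:Wed 2294:Thu 2295:Fri 2296:Sun✓ 2297:Mon✓ 2298:Tue 2299:Wed 2300:Thu 2301:Fri 2302:Sat✓ 2303:Sun✓ 2304:Tue 2305:Wed …(19 more)… 2325:Sun✓ 2326:Mon✓ 2327:Tue 2328:Thu 2329:Fri 2330:Sat✓ 2331:Sun✓ 2332:Tue 2333:Wed 2334:Thu 2335:Fri 2336:Sun✓ 2337:Mon✓ 2338:Tue 2339:Wed
Years with five Mondays: 2291, 2296, 2297, 2302, 2303, 2308, 2309, 2313, 2314, 2315, 2319, 2320, 2324, 2325, 2326, 2330, 2331, 2336, 2337 → 19.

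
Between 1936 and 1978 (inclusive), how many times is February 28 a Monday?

7

Track February 28's weekday year by year (advancing +1, or +2 across a Feb 29):
  1936: Fri  1937: Sun (+2)  1938: Mon (+1) ✓  1939: Tue (+1)  1940: Wed (+1)
  1941: Fri (+2)  1942: Sat (+1)  1943: Sun (+1)  1944: Mon (+1) ✓  1945: Wed (+2)
  1946: Thu (+1)  1947: Fri (+1)  1948: Sat (+1)  1949: Mon (+2) ✓  … (15 more years) …
  1965: Sun (+2)  1966: Mon (+1) ✓  1967: Tue (+1)  1968: Wed (+1)  1969: Fri (+2)
  1970: Sat (+1)  1971: Sun (+1)  1972: Mon (+1) ✓  1973: Wed (+2)  1974: Thu (+1)
  1975: Fri (+1)  1976: Sat (+1)  1977: Mon (+2) ✓  1978: Tue (+1)
Monday years: 1938, 1944, 1949, 1955, 1966, 1972, 1977 — 7 in total.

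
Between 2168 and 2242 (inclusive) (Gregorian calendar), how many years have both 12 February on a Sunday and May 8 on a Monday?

8

Check each year's weekday for 12 February and May 8:
  2168: Fri/Sun  2169: Sun/Mon ✓  2170: Mon/Tue  2171: Tue/Wed  2172: Wed/Fri  2173: Fri/Sat  2174: Sat/Sun  2175: Sun/Mon ✓  2176: Mon/Wed  2177: Wed/Thu  2178: Thu/Fri  2179: Fri/Sat  2180: Sat/Mon  2181: Mon/Tue  …(47 more)…  2229: Thu/Fri  2230: Fri/Sat  2231: Sat/Sun  2232: Sun/Tue  2233: Tue/Wed  2234: Wed/Thu  2235: Thu/Fri  2236: Fri/Sun  2237: Sun/Mon ✓  2238: Mon/Tue  2239: Tue/Wed  2240: Wed/Fri  2241: Fri/Sat  2242: Sat/Sun
Both conditions hold in: 2169, 2175, 2186, 2197, 2209, 2215, 2226, 2237 — 8.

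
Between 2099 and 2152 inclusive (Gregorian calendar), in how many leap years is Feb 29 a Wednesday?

Leap years in 2099–2152: 13 of them.
Feb 29 weekday advances by 5 (mod 7) from one leap year to the next four years later (or differs when a century non-leap intervenes).
Leap-day weekdays: 2104:Fri 2108:Wed✓ 2112:Mon 2116:Sat 2120:Thu 2124:Tue 2128:Sun 2132:Fri 2136:Wed✓ 2140:Mon 2144:Sat 2148:Thu 2152:Tue
Wednesday: 2108, 2136 → 2.

2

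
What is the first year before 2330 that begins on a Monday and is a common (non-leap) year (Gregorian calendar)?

2323

Jan 1 advances by 2 weekdays after a leap year and by 1 after a common year.
2330: Jan 1 is Wednesday.
2329: Tuesday
2328: Sunday (leap)
2327: Saturday
2326: Friday
2325: Thursday
2324: Tuesday (leap)
2323: Monday
2323 begins on a Monday and is a common year.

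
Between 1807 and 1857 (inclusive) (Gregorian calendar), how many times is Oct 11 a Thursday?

Track Oct 11's weekday year by year (advancing +1, or +2 across a Feb 29):
  1807: Sun  1808: Tue (+2)  1809: Wed (+1)  1810: Thu (+1) ✓  1811: Fri (+1)
  1812: Sun (+2)  1813: Mon (+1)  1814: Tue (+1)  1815: Wed (+1)  1816: Fri (+2)
  1817: Sat (+1)  1818: Sun (+1)  1819: Mon (+1)  1820: Wed (+2)  … (23 more years) …
  1844: Fri (+2)  1845: Sat (+1)  1846: Sun (+1)  1847: Mon (+1)  1848: Wed (+2)
  1849: Thu (+1) ✓  1850: Fri (+1)  1851: Sat (+1)  1852: Mon (+2)  1853: Tue (+1)
  1854: Wed (+1)  1855: Thu (+1) ✓  1856: Sat (+2)  1857: Sun (+1)
Thursday years: 1810, 1821, 1827, 1832, 1838, 1849, 1855 — 7 in total.

7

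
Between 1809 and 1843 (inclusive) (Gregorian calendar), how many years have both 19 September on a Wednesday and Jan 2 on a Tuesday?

4

Check each year's weekday for 19 September and Jan 2:
  1809: Tue/Mon  1810: Wed/Tue ✓  1811: Thu/Wed  1812: Sat/Thu  1813: Sun/Sat  1814: Mon/Sun  1815: Tue/Mon  1816: Thu/Tue  1817: Fri/Thu  1818: Sat/Fri  1819: Sun/Sat  1820: Tue/Sun  1821: Wed/Tue ✓  1822: Thu/Wed  …(7 more)…  1830: Sun/Sat  1831: Mon/Sun  1832: Wed/Mon  1833: Thu/Wed  1834: Fri/Thu  1835: Sat/Fri  1836: Mon/Sat  1837: Tue/Mon  1838: Wed/Tue ✓  1839: Thu/Wed  1840: Sat/Thu  1841: Sun/Sat  1842: Mon/Sun  1843: Tue/Mon
Both conditions hold in: 1810, 1821, 1827, 1838 — 4.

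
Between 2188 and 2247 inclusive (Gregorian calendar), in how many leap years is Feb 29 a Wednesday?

3

Leap years in 2188–2247: 14 of them.
Feb 29 weekday advances by 5 (mod 7) from one leap year to the next four years later (or differs when a century non-leap intervenes).
Leap-day weekdays: 2188:Fri 2192:Wed✓ 2196:Mon 2204:Wed✓ 2208:Mon 2212:Sat 2216:Thu 2220:Tue 2224:Sun 2228:Fri 2232:Wed✓ 2236:Mon 2240:Sat 2244:Thu
Wednesday: 2192, 2204, 2232 → 3.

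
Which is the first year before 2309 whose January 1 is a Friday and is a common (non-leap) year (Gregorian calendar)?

2297

Jan 1 advances by 2 weekdays after a leap year and by 1 after a common year.
2309: Jan 1 is Friday.
2308: Wednesday (leap)
2307: Tuesday
2306: Monday
2305: Sunday
2304: Friday (leap)
2303: Thursday
2302: Wednesday
2301: Tuesday
2300: Monday
2299: Sunday
2298: Saturday
2297: Friday
2297 begins on a Friday and is a common year.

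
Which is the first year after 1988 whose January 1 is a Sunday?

1989

Jan 1 advances by 2 weekdays after a leap year and by 1 after a common year.
1988: Jan 1 is Friday (leap).
1989: Sunday
1989 begins on a Sunday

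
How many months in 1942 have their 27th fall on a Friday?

Check the 27th of each month of 1942: Jan 27: Tue, Feb 27: Fri, Mar 27: Fri, Apr 27: Mon, May 27: Wed, Jun 27: Sat, Jul 27: Mon, Aug 27: Thu, Sep 27: Sun, Oct 27: Tue, Nov 27: Fri, Dec 27: Sun.
Friday occurs in February, March, November — 3 months.

3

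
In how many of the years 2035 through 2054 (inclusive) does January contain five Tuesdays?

9

January has 31 days; it has five Tuesdays when Tuesday falls among the first (month-length − 28) days — i.e. when January 1 is one of Tuesday/Monday/Sunday.
January 1 by year: 2035:Mon✓ 2036:Tue✓ 2037:Thu 2038:Fri 2039:Sat 2040:Sun✓ 2041:Tue✓ 2042:Wed 2043:Thu 2044:Fri 2045:Sun✓ 2046:Mon✓ 2047:Tue✓ 2048:Wed 2049:Fri 2050:Sat 2051:Sun✓ 2052:Mon✓ 2053:Wed 2054:Thu
Years with five Tuesdays: 2035, 2036, 2040, 2041, 2045, 2046, 2047, 2051, 2052 → 9.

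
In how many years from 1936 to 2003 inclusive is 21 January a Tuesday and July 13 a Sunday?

8

Check each year's weekday for 21 January and July 13:
  1936: Tue/Mon  1937: Thu/Tue  1938: Fri/Wed  1939: Sat/Thu  1940: Sun/Sat  1941: Tue/Sun ✓  1942: Wed/Mon  1943: Thu/Tue  1944: Fri/Thu  1945: Sun/Fri  1946: Mon/Sat  1947: Tue/Sun ✓  1948: Wed/Tue  1949: Fri/Wed  …(40 more)…  1990: Sun/Fri  1991: Mon/Sat  1992: Tue/Mon  1993: Thu/Tue  1994: Fri/Wed  1995: Sat/Thu  1996: Sun/Sat  1997: Tue/Sun ✓  1998: Wed/Mon  1999: Thu/Tue  2000: Fri/Thu  2001: Sun/Fri  2002: Mon/Sat  2003: Tue/Sun ✓
Both conditions hold in: 1941, 1947, 1958, 1969, 1975, 1986, 1997, 2003 — 8.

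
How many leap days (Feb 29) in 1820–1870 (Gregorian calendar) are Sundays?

Leap years in 1820–1870: 13 of them.
Feb 29 weekday advances by 5 (mod 7) from one leap year to the next four years later (or differs when a century non-leap intervenes).
Leap-day weekdays: 1820:Tue 1824:Sun✓ 1828:Fri 1832:Wed 1836:Mon 1840:Sat 1844:Thu 1848:Tue 1852:Sun✓ 1856:Fri 1860:Wed 1864:Mon 1868:Sat
Sunday: 1824, 1852 → 2.

2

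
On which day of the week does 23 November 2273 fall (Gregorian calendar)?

January 1, 2273 is a Wednesday.
November 23 is day 327 of the year, i.e. 326 days after Jan 1.
326 mod 7 = 4, so advance 4 weekdays from Wednesday: Sunday.

Sunday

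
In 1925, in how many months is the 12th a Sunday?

2

Check the 12th of each month of 1925: Jan 12: Mon, Feb 12: Thu, Mar 12: Thu, Apr 12: Sun, May 12: Tue, Jun 12: Fri, Jul 12: Sun, Aug 12: Wed, Sep 12: Sat, Oct 12: Mon, Nov 12: Thu, Dec 12: Sat.
Sunday occurs in April, July — 2 months.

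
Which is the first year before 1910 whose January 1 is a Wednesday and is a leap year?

Jan 1 advances by 2 weekdays after a leap year and by 1 after a common year.
1910: Jan 1 is Saturday.
1909: Friday
1908: Wednesday (leap)
1908 begins on a Wednesday and is a leap year.

1908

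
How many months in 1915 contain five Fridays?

A month of length L has five Fridays iff its first Friday is on day ≤ L−28 (so day 1–3 in a 31-day month, 1–2 in a 30-day month, day 1 in a leap February).
Checking each month of 1915: Jan starts Fri (31d) ✓; Feb starts Mon (28d); Mar starts Mon (31d); Apr starts Thu (30d) ✓; May starts Sat (31d); Jun starts Tue (30d); Jul starts Thu (31d) ✓; Aug starts Sun (31d); Sep starts Wed (30d); Oct starts Fri (31d) ✓; Nov starts Mon (30d); Dec starts Wed (31d) ✓.
Five-Friday months: January, April, July, October, December → 5.

5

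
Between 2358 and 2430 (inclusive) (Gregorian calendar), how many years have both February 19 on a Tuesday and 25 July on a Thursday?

8

Check each year's weekday for February 19 and 25 July:
  2358: Wed/Fri  2359: Thu/Sat  2360: Fri/Mon  2361: Sun/Tue  2362: Mon/Wed  2363: Tue/Thu ✓  2364: Wed/Sat  2365: Fri/Sun  2366: Sat/Mon  2367: Sun/Tue  2368: Mon/Thu  2369: Wed/Fri  2370: Thu/Sat  2371: Fri/Sun  …(45 more)…  2417: Sun/Tue  2418: Mon/Wed  2419: Tue/Thu ✓  2420: Wed/Sat  2421: Fri/Sun  2422: Sat/Mon  2423: Sun/Tue  2424: Mon/Thu  2425: Wed/Fri  2426: Thu/Sat  2427: Fri/Sun  2428: Sat/Tue  2429: Mon/Wed  2430: Tue/Thu ✓
Both conditions hold in: 2363, 2374, 2385, 2391, 2402, 2413, 2419, 2430 — 8.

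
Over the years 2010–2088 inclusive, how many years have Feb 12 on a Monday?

Track Feb 12's weekday year by year (advancing +1, or +2 across a Feb 29):
  2010: Fri  2011: Sat (+1)  2012: Sun (+1)  2013: Tue (+2)  2014: Wed (+1)
  2015: Thu (+1)  2016: Fri (+1)  2017: Sun (+2)  2018: Mon (+1) ✓  2019: Tue (+1)
  2020: Wed (+1)  2021: Fri (+2)  2022: Sat (+1)  2023: Sun (+1)  … (51 more years) …
  2075: Tue (+1)  2076: Wed (+1)  2077: Fri (+2)  2078: Sat (+1)  2079: Sun (+1)
  2080: Mon (+1) ✓  2081: Wed (+2)  2082: Thu (+1)  2083: Fri (+1)  2084: Sat (+1)
  2085: Mon (+2) ✓  2086: Tue (+1)  2087: Wed (+1)  2088: Thu (+1)
Monday years: 2018, 2024, 2029, 2035, 2046, 2052, 2057, 2063, 2074, 2080, 2085 — 11 in total.

11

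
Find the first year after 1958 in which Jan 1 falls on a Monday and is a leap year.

1968

Jan 1 advances by 2 weekdays after a leap year and by 1 after a common year.
1958: Jan 1 is Wednesday.
1959: Thursday
1960: Friday (leap)
1961: Sunday
1962: Monday
1963: Tuesday
1964: Wednesday (leap)
1965: Friday
1966: Saturday
1967: Sunday
1968: Monday (leap)
1968 begins on a Monday and is a leap year.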